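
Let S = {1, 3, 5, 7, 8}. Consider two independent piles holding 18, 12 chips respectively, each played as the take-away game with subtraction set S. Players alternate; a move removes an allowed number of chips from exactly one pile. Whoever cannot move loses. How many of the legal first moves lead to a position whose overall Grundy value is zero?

3

All piles use S = {1, 3, 5, 7, 8}:
n :  0  1  2  3  4  5  6  7  8  9 10 11 12 13 14 15 16 17 18
G :  0  1  0  1  0  1  0  1  2  3  2  3  2  3  2  0  1  0  1
Pile A: G(18) = 1.
Pile B: G(12) = 2.
Combined Grundy value = 1 ⊕ 2 = 3.
A winning move leaves total XOR = 0, i.e. changes one component's Grundy value g to g ⊕ X where X is the current total.
Pile A: need g' = 1⊕3 = 2. Options: 18−1→G=0, 18−3→G=0, 18−5→G=3, 18−7→G=3, 18−8→G=2. Hits: 1.
Pile B: need g' = 2⊕3 = 1. Options: 12−1→G=3, 12−3→G=3, 12−5→G=1, 12−7→G=1, 12−8→G=0. Hits: 2.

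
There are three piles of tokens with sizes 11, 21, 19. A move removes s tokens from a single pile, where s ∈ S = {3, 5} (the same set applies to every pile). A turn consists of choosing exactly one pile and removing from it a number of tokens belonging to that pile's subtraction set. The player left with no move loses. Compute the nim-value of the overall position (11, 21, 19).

1

All piles use S = {3, 5}:
n :  0  1  2  3  4  5  6  7  8  9 10 11 12 13 14 15 16 17 18 19 20 21
G :  0  0  0  1  1  1  2  2  0  0  0  1  1  1  2  2  0  0  0  1  1  1
Pile A: G(11) = 1.
Pile B: G(21) = 1.
Pile C: G(19) = 1.
Combined Grundy value = 1 ⊕ 1 ⊕ 1 = 1.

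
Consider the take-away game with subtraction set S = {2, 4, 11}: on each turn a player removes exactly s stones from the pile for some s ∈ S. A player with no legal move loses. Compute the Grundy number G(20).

0

n :  0  1  2  3  4  5  6  7  8  9 10 11 12 13 14 15 16 17 18 19 20
G :  0  0  1  1  2  2  0  0  1  1  2  2  3  0  0  1  1  2  2  0  0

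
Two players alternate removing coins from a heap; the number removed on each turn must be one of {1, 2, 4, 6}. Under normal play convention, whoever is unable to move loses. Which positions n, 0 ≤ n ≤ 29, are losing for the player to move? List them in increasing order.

0, 3, 8, 11, 16, 19, 24, 27

n :  0  1  2  3  4  5  6  7  8  9 10 11 12 13 14 15 16 17 18 19 20 21 22 23 24 25 26 27 28 29
G :  0  1  2  0  1  2  3  4  0  1  2  0  1  2  3  4  0  1  2  0  1  2  3  4  0  1  2  0  1  2
P-positions are exactly the n with G(n) = 0.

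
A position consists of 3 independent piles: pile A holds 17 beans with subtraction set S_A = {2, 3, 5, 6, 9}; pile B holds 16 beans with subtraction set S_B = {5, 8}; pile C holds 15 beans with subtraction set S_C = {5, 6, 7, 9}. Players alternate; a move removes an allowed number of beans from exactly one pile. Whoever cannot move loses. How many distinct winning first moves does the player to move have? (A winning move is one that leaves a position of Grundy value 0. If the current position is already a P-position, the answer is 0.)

Pile A, S = {2, 3, 5, 6, 9}:
G(0) = 0
G(1) = mex{} = 0
G(2) = mex{0} = 1
G(3) = mex{0,0} = 1
G(4) = mex{1,0} = 2
G(5) = mex{1,1,0} = 2
G(6) = mex{2,1,0,0} = 3
G(7) = mex{2,2,1,0} = 3
G(8) = mex{3,2,1,1} = 0
G(9) = mex{3,3,2,1,0} = 4
G(10) = mex{0,3,2,2,0} = 1
G(11) = mex{4,0,3,2,1} = 5
G(12) = mex{1,4,3,3,1} = 0
G(13) = mex{5,1,0,3,2} = 4
G(14) = mex{0,5,4,0,2} = 1
G(15) = mex{4,0,1,4,3} = 2
G(16) = mex{1,4,5,1,3} = 0
G(17) = mex{2,1,0,5,0} = 3
G_A(17) = 3.
Pile B, S = {5, 8}:
n :  0  1  2  3  4  5  6  7  8  9 10 11 12 13 14 15 16
G :  0  0  0  0  0  1  1  1  1  1  2  2  2  0  0  0  0
G_B(16) = 0.
Pile C, S = {5, 6, 7, 9}:
n :  0  1  2  3  4  5  6  7  8  9 10 11 12 13 14 15
G :  0  0  0  0  0  1  1  1  1  1  2  2  2  2  0  0
G_C(15) = 0.
Combined Grundy value = 3 ⊕ 0 ⊕ 0 = 3.
A winning move leaves total XOR = 0, i.e. changes one component's Grundy value g to g ⊕ X where X is the current total.
Pile A: need g' = 3⊕3 = 0. Options: 17−2→G=2, 17−3→G=1, 17−5→G=0, 17−6→G=5, 17−9→G=0. Hits: 2.
Pile B: need g' = 0⊕3 = 3. Options: 16−5→G=2, 16−8→G=1. Hits: 0.
Pile C: need g' = 0⊕3 = 3. Options: 15−5→G=2, 15−6→G=1, 15−7→G=1, 15−9→G=1. Hits: 0.

2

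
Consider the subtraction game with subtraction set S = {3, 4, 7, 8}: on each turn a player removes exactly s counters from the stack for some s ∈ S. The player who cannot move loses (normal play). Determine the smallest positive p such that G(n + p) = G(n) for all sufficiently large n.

11

G(0) = 0
G(1) = mex{} = 0
G(2) = mex{} = 0
G(3) = mex{0} = 1
G(4) = mex{0,0} = 1
G(5) = mex{0,0} = 1
G(6) = mex{1,0} = 2
G(7) = mex{1,1,0} = 2
G(8) = mex{1,1,0,0} = 2
G(9) = mex{2,1,0,0} = 3
G(10) = mex{2,2,1,0} = 3
G(11) = mex{2,2,1,1} = 0
G(12) = mex{3,2,1,1} = 0
G(13) = mex{3,3,2,1} = 0
G(14) = mex{0,3,2,2} = 1
G(15) = mex{0,0,2,2} = 1
G(16) = mex{0,0,3,2} = 1
G(17) = mex{1,0,3,3} = 2
G(18) = mex{1,1,0,3} = 2
G(19) = mex{1,1,0,0} = 2
G(20) = mex{2,1,0,0} = 3
G(21) = mex{2,2,1,0} = 3
G(22) = mex{2,2,1,1} = 0
G(23) = mex{3,2,1,1} = 0
G(n+11) = G(n) holds for n = 0,…,7 (a full window of length max(S) = 8), so the sequence is purely periodic with period 11.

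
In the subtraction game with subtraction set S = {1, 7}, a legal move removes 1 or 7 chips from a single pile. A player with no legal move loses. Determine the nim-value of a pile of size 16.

G(0) = 0
G(1) = mex{0} = 1
G(2) = mex{1} = 0
G(3) = mex{0} = 1
G(4) = mex{1} = 0
G(5) = mex{0} = 1
G(6) = mex{1} = 0
G(7) = mex{0,0} = 1
G(8) = mex{1,1} = 0
G(9) = mex{0,0} = 1
G(10) = mex{1,1} = 0
G(11) = mex{0,0} = 1
G(12) = mex{1,1} = 0
G(13) = mex{0,0} = 1
G(14) = mex{1,1} = 0
G(15) = mex{0,0} = 1
G(16) = mex{1,1} = 0

0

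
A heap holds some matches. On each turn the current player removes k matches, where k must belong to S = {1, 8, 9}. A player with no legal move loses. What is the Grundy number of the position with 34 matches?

0

n :  0  1  2  3  4  5  6  7  8  9 10 11 12 13 14 15 16 17 18 19 20 21 22 23 24 25 26 27 28 29 30 31 32 33 34
G :  0  1  0  1  0  1  0  1  2  3  2  3  2  3  2  3  0  1  0  1  0  1  0  1  2  3  2  3  2  3  2  3  0  1  0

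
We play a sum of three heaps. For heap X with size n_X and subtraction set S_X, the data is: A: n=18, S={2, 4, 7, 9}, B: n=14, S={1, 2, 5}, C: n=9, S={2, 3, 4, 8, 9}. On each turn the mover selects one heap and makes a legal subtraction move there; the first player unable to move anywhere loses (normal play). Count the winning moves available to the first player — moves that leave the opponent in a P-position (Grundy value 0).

0

Heap A, S = {2, 4, 7, 9}:
n :  0  1  2  3  4  5  6  7  8  9 10 11 12 13 14 15 16 17 18
G :  0  0  1  1  2  2  0  3  1  4  2  0  0  1  1  2  2  0  3
G_A(18) = 3.
Heap B, S = {1, 2, 5}:
G(0) = 0
G(1) = mex{0} = 1
G(2) = mex{1,0} = 2
G(3) = mex{2,1} = 0
G(4) = mex{0,2} = 1
G(5) = mex{1,0,0} = 2
G(6) = mex{2,1,1} = 0
G(7) = mex{0,2,2} = 1
G(8) = mex{1,0,0} = 2
G(9) = mex{2,1,1} = 0
G(10) = mex{0,2,2} = 1
G(11) = mex{1,0,0} = 2
G(12) = mex{2,1,1} = 0
G(13) = mex{0,2,2} = 1
G(14) = mex{1,0,0} = 2
G_B(14) = 2.
Heap C, S = {2, 3, 4, 8, 9}:
G(0) = 0
G(1) = mex{} = 0
G(2) = mex{0} = 1
G(3) = mex{0,0} = 1
G(4) = mex{1,0,0} = 2
G(5) = mex{1,1,0} = 2
G(6) = mex{2,1,1} = 0
G(7) = mex{2,2,1} = 0
G(8) = mex{0,2,2,0} = 1
G(9) = mex{0,0,2,0,0} = 1
G_C(9) = 1.
Combined Grundy value = 3 ⊕ 2 ⊕ 1 = 0.
A winning move leaves total XOR = 0, i.e. changes one component's Grundy value g to g ⊕ X where X is the current total.
Heap A: target g' = 3⊕0 = 3, but every legal move changes the Grundy value (mex property), so 0 moves.
Heap B: target g' = 2⊕0 = 2, but every legal move changes the Grundy value (mex property), so 0 moves.
Heap C: target g' = 1⊕0 = 1, but every legal move changes the Grundy value (mex property), so 0 moves.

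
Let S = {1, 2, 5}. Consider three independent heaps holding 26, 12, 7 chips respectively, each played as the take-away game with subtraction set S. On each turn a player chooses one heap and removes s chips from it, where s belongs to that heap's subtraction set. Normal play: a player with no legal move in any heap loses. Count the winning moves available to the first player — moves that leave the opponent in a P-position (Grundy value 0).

3

All heaps use S = {1, 2, 5}:
G(0) = 0
G(1) = mex{0} = 1
G(2) = mex{1,0} = 2
G(3) = mex{2,1} = 0
G(4) = mex{0,2} = 1
G(5) = mex{1,0,0} = 2
G(6) = mex{2,1,1} = 0
G(7) = mex{0,2,2} = 1
G(8) = mex{1,0,0} = 2
G(9) = mex{2,1,1} = 0
G(10) = mex{0,2,2} = 1
G(11) = mex{1,0,0} = 2
G(12) = mex{2,1,1} = 0
G(13) = mex{0,2,2} = 1
G(14) = mex{1,0,0} = 2
G(15) = mex{2,1,1} = 0
G(16) = mex{0,2,2} = 1
G(17) = mex{1,0,0} = 2
G(18) = mex{2,1,1} = 0
G(19) = mex{0,2,2} = 1
G(20) = mex{1,0,0} = 2
G(21) = mex{2,1,1} = 0
G(22) = mex{0,2,2} = 1
G(23) = mex{1,0,0} = 2
G(24) = mex{2,1,1} = 0
G(25) = mex{0,2,2} = 1
G(26) = mex{1,0,0} = 2
Heap A: G(26) = 2.
Heap B: G(12) = 0.
Heap C: G(7) = 1.
Combined Grundy value = 2 ⊕ 0 ⊕ 1 = 3.
A winning move leaves total XOR = 0, i.e. changes one component's Grundy value g to g ⊕ X where X is the current total.
Heap A: need g' = 2⊕3 = 1. Options: 26−1→G=1, 26−2→G=0, 26−5→G=0. Hits: 1.
Heap B: need g' = 0⊕3 = 3. Options: 12−1→G=2, 12−2→G=1, 12−5→G=1. Hits: 0.
Heap C: need g' = 1⊕3 = 2. Options: 7−1→G=0, 7−2→G=2, 7−5→G=2. Hits: 2.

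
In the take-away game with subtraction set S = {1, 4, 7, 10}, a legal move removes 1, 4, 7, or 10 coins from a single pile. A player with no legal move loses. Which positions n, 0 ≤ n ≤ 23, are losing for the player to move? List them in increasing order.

0, 2, 5, 8, 11, 13, 16, 19, 22

n :  0  1  2  3  4  5  6  7  8  9 10 11 12 13 14 15 16 17 18 19 20 21 22 23
G :  0  1  0  1  2  0  1  2  0  1  2  0  1  0  1  2  0  1  2  0  1  2  0  1
P-positions are exactly the n with G(n) = 0.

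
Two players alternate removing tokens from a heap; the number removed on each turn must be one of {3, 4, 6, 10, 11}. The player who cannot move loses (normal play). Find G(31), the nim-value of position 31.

1

G(0) = 0
G(1) = mex{} = 0
G(2) = mex{} = 0
G(3) = mex{0} = 1
G(4) = mex{0,0} = 1
G(5) = mex{0,0} = 1
G(6) = mex{1,0,0} = 2
G(7) = mex{1,1,0} = 2
G(8) = mex{1,1,0} = 2
G(9) = mex{2,1,1} = 0
G(10) = mex{2,2,1,0} = 3
G(11) = mex{2,2,1,0,0} = 3
G(12) = mex{0,2,2,0,0} = 1
G(13) = mex{3,0,2,1,0} = 4
G(14) = mex{3,3,2,1,1} = 0
G(15) = mex{1,3,0,1,1} = 2
G(16) = mex{4,1,3,2,1} = 0
G(17) = mex{0,4,3,2,2} = 1
G(18) = mex{2,0,1,2,2} = 3
G(19) = mex{0,2,4,0,2} = 1
G(20) = mex{1,0,0,3,0} = 2
G(21) = mex{3,1,2,3,3} = 0
G(22) = mex{1,3,0,1,3} = 2
G(23) = mex{2,1,1,4,1} = 0
G(24) = mex{0,2,3,0,4} = 1
G(25) = mex{2,0,1,2,0} = 3
G(26) = mex{0,2,2,0,2} = 1
G(27) = mex{1,0,0,1,0} = 2
G(28) = mex{3,1,2,3,1} = 0
G(29) = mex{1,3,0,1,3} = 2
G(30) = mex{2,1,1,2,1} = 0
G(31) = mex{0,2,3,0,2} = 1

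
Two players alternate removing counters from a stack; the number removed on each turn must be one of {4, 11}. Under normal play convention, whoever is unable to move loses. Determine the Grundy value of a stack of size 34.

n :  0  1  2  3  4  5  6  7  8  9 10 11 12 13 14 15 16 17 18 19 20 21 22 23 24 25 26 27 28 29 30 31 32 33 34
G :  0  0  0  0  1  1  1  1  0  0  0  2  1  1  1  0  0  0  0  1  1  1  1  0  0  0  2  1  1  1  0  0  0  0  1

1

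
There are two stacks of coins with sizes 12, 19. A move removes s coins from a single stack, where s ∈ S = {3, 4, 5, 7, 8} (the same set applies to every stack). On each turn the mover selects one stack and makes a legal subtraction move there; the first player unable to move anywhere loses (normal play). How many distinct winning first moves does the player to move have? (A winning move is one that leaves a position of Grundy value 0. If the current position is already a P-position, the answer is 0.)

All stacks use S = {3, 4, 5, 7, 8}:
n :  0  1  2  3  4  5  6  7  8  9 10 11 12 13 14 15 16 17 18 19
G :  0  0  0  1  1  1  2  2  2  3  3  0  0  0  1  1  1  2  2  2
Stack A: G(12) = 0.
Stack B: G(19) = 2.
Combined Grundy value = 0 ⊕ 2 = 2.
A winning move leaves total XOR = 0, i.e. changes one component's Grundy value g to g ⊕ X where X is the current total.
Stack A: need g' = 0⊕2 = 2. Options: 12−3→G=3, 12−4→G=2, 12−5→G=2, 12−7→G=1, 12−8→G=1. Hits: 2.
Stack B: need g' = 2⊕2 = 0. Options: 19−3→G=1, 19−4→G=1, 19−5→G=1, 19−7→G=0, 19−8→G=0. Hits: 2.

4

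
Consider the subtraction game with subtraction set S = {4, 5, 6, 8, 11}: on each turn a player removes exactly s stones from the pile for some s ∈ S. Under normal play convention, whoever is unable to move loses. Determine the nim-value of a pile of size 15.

n :  0  1  2  3  4  5  6  7  8  9 10 11 12 13 14 15
G :  0  0  0  0  1  1  1  1  2  2  2  2  3  3  3  0

0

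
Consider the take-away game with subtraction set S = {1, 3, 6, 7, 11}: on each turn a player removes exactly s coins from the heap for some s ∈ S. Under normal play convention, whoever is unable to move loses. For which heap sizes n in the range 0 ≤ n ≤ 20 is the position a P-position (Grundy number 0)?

G(0) = 0
G(1) = mex{0} = 1
G(2) = mex{1} = 0
G(3) = mex{0,0} = 1
G(4) = mex{1,1} = 0
G(5) = mex{0,0} = 1
G(6) = mex{1,1,0} = 2
G(7) = mex{2,0,1,0} = 3
G(8) = mex{3,1,0,1} = 2
G(9) = mex{2,2,1,0} = 3
G(10) = mex{3,3,0,1} = 2
G(11) = mex{2,2,1,0,0} = 3
G(12) = mex{3,3,2,1,1} = 0
G(13) = mex{0,2,3,2,0} = 1
G(14) = mex{1,3,2,3,1} = 0
G(15) = mex{0,0,3,2,0} = 1
G(16) = mex{1,1,2,3,1} = 0
G(17) = mex{0,0,3,2,2} = 1
G(18) = mex{1,1,0,3,3} = 2
G(19) = mex{2,0,1,0,2} = 3
G(20) = mex{3,1,0,1,3} = 2
P-positions are exactly the n with G(n) = 0.

0, 2, 4, 12, 14, 16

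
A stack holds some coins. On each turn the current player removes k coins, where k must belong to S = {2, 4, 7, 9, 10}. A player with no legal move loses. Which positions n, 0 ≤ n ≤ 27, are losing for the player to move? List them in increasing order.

n :  0  1  2  3  4  5  6  7  8  9 10 11 12 13 14 15 16 17 18 19 20 21 22 23 24 25 26 27
G :  0  0  1  1  2  2  0  3  1  4  2  5  0  3  1  4  2  0  0  1  1  2  2  0  3  1  4  2
P-positions are exactly the n with G(n) = 0.

0, 1, 6, 12, 17, 18, 23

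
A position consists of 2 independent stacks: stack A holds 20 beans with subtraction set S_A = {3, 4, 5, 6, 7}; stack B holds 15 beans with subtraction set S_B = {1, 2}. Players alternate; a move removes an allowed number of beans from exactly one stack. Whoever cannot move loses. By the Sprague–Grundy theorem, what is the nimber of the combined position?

Stack A, S = {3, 4, 5, 6, 7}:
G(0) = 0
G(1) = mex{} = 0
G(2) = mex{} = 0
G(3) = mex{0} = 1
G(4) = mex{0,0} = 1
G(5) = mex{0,0,0} = 1
G(6) = mex{1,0,0,0} = 2
G(7) = mex{1,1,0,0,0} = 2
G(8) = mex{1,1,1,0,0} = 2
G(9) = mex{2,1,1,1,0} = 3
G(10) = mex{2,2,1,1,1} = 0
G(11) = mex{2,2,2,1,1} = 0
G(12) = mex{3,2,2,2,1} = 0
G(13) = mex{0,3,2,2,2} = 1
G(14) = mex{0,0,3,2,2} = 1
G(15) = mex{0,0,0,3,2} = 1
G(16) = mex{1,0,0,0,3} = 2
G(17) = mex{1,1,0,0,0} = 2
G(18) = mex{1,1,1,0,0} = 2
G(19) = mex{2,1,1,1,0} = 3
G(20) = mex{2,2,1,1,1} = 0
G_A(20) = 0.
Stack B, S = {1, 2}:
G(0) = 0
G(1) = mex{0} = 1
G(2) = mex{1,0} = 2
G(3) = mex{2,1} = 0
G(4) = mex{0,2} = 1
G(5) = mex{1,0} = 2
G(6) = mex{2,1} = 0
G(7) = mex{0,2} = 1
G(8) = mex{1,0} = 2
G(9) = mex{2,1} = 0
G(10) = mex{0,2} = 1
G(11) = mex{1,0} = 2
G(12) = mex{2,1} = 0
G(13) = mex{0,2} = 1
G(14) = mex{1,0} = 2
G(15) = mex{2,1} = 0
G_B(15) = 0.
Combined Grundy value = 0 ⊕ 0 = 0.

0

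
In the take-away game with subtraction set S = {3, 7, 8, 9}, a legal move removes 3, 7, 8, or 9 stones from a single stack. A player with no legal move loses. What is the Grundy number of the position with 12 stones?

G(0) = 0
G(1) = mex{} = 0
G(2) = mex{} = 0
G(3) = mex{0} = 1
G(4) = mex{0} = 1
G(5) = mex{0} = 1
G(6) = mex{1} = 0
G(7) = mex{1,0} = 2
G(8) = mex{1,0,0} = 2
G(9) = mex{0,0,0,0} = 1
G(10) = mex{2,1,0,0} = 3
G(11) = mex{2,1,1,0} = 3
G(12) = mex{1,1,1,1} = 0

0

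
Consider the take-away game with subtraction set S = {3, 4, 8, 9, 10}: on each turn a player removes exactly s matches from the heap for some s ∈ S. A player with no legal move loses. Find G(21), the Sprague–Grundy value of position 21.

G(0) = 0
G(1) = mex{} = 0
G(2) = mex{} = 0
G(3) = mex{0} = 1
G(4) = mex{0,0} = 1
G(5) = mex{0,0} = 1
G(6) = mex{1,0} = 2
G(7) = mex{1,1} = 0
G(8) = mex{1,1,0} = 2
G(9) = mex{2,1,0,0} = 3
G(10) = mex{0,2,0,0,0} = 1
G(11) = mex{2,0,1,0,0} = 3
G(12) = mex{3,2,1,1,0} = 4
G(13) = mex{1,3,1,1,1} = 0
G(14) = mex{3,1,2,1,1} = 0
G(15) = mex{4,3,0,2,1} = 5
G(16) = mex{0,4,2,0,2} = 1
G(17) = mex{0,0,3,2,0} = 1
G(18) = mex{5,0,1,3,2} = 4
G(19) = mex{1,5,3,1,3} = 0
G(20) = mex{1,1,4,3,1} = 0
G(21) = mex{4,1,0,4,3} = 2

2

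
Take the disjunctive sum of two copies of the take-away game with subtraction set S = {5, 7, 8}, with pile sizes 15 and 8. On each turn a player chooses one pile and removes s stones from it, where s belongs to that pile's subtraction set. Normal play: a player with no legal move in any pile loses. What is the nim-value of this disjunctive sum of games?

All piles use S = {5, 7, 8}:
n :  0  1  2  3  4  5  6  7  8  9 10 11 12 13 14 15
G :  0  0  0  0  0  1  1  1  1  1  2  2  2  0  0  0
Pile A: G(15) = 0.
Pile B: G(8) = 1.
Combined Grundy value = 0 ⊕ 1 = 1.

1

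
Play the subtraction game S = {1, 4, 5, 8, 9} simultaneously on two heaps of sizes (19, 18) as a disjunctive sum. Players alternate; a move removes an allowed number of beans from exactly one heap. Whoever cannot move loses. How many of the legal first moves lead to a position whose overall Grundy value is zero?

2

All heaps use S = {1, 4, 5, 8, 9}:
n :  0  1  2  3  4  5  6  7  8  9 10 11 12 13 14 15 16 17 18 19
G :  0  1  0  1  2  3  2  3  4  5  4  5  0  1  0  1  2  3  2  3
Heap A: G(19) = 3.
Heap B: G(18) = 2.
Combined Grundy value = 3 ⊕ 2 = 1.
A winning move leaves total XOR = 0, i.e. changes one component's Grundy value g to g ⊕ X where X is the current total.
Heap A: need g' = 3⊕1 = 2. Options: 19−1→G=2, 19−4→G=1, 19−5→G=0, 19−8→G=5, 19−9→G=4. Hits: 1.
Heap B: need g' = 2⊕1 = 3. Options: 18−1→G=3, 18−4→G=0, 18−5→G=1, 18−8→G=4, 18−9→G=5. Hits: 1.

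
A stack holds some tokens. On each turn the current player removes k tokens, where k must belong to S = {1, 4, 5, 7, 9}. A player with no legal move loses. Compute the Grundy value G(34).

n :  0  1  2  3  4  5  6  7  8  9 10 11 12 13 14 15 16 17 18 19 20 21 22 23 24 25 26 27 28 29 30 31 32 33 34
G :  0  1  0  1  2  3  2  3  0  1  0  1  2  3  2  3  0  1  0  1  2  3  2  3  0  1  0  1  2  3  2  3  0  1  0

0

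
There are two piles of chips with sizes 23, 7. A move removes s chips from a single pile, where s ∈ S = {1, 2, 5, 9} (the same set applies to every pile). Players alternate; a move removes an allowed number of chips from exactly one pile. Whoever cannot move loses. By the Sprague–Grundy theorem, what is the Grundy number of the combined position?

1

All piles use S = {1, 2, 5, 9}:
n :  0  1  2  3  4  5  6  7  8  9 10 11 12 13 14 15 16 17 18 19 20 21 22 23
G :  0  1  2  0  1  2  0  1  2  3  0  1  2  0  1  2  0  1  2  3  0  1  2  0
Pile A: G(23) = 0.
Pile B: G(7) = 1.
Combined Grundy value = 0 ⊕ 1 = 1.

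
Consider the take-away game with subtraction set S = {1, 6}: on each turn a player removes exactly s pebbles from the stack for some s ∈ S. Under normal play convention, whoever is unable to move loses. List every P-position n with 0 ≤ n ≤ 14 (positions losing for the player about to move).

G(0) = 0
G(1) = mex{0} = 1
G(2) = mex{1} = 0
G(3) = mex{0} = 1
G(4) = mex{1} = 0
G(5) = mex{0} = 1
G(6) = mex{1,0} = 2
G(7) = mex{2,1} = 0
G(8) = mex{0,0} = 1
G(9) = mex{1,1} = 0
G(10) = mex{0,0} = 1
G(11) = mex{1,1} = 0
G(12) = mex{0,2} = 1
G(13) = mex{1,0} = 2
G(14) = mex{2,1} = 0
P-positions are exactly the n with G(n) = 0.

0, 2, 4, 7, 9, 11, 14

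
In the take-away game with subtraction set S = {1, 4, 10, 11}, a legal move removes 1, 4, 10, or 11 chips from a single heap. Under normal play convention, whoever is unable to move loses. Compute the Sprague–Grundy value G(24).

G(0) = 0
G(1) = mex{0} = 1
G(2) = mex{1} = 0
G(3) = mex{0} = 1
G(4) = mex{1,0} = 2
G(5) = mex{2,1} = 0
G(6) = mex{0,0} = 1
G(7) = mex{1,1} = 0
G(8) = mex{0,2} = 1
G(9) = mex{1,0} = 2
G(10) = mex{2,1,0} = 3
G(11) = mex{3,0,1,0} = 2
G(12) = mex{2,1,0,1} = 3
G(13) = mex{3,2,1,0} = 4
G(14) = mex{4,3,2,1} = 0
G(15) = mex{0,2,0,2} = 1
G(16) = mex{1,3,1,0} = 2
G(17) = mex{2,4,0,1} = 3
G(18) = mex{3,0,1,0} = 2
G(19) = mex{2,1,2,1} = 0
G(20) = mex{0,2,3,2} = 1
G(21) = mex{1,3,2,3} = 0
G(22) = mex{0,2,3,2} = 1
G(23) = mex{1,0,4,3} = 2
G(24) = mex{2,1,0,4} = 3

3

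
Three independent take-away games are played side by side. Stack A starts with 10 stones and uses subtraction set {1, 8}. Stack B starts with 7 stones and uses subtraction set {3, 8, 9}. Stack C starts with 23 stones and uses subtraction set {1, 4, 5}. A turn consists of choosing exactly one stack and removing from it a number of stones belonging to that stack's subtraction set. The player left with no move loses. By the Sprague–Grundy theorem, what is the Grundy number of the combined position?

Stack A, S = {1, 8}:
G(0) = 0
G(1) = mex{0} = 1
G(2) = mex{1} = 0
G(3) = mex{0} = 1
G(4) = mex{1} = 0
G(5) = mex{0} = 1
G(6) = mex{1} = 0
G(7) = mex{0} = 1
G(8) = mex{1,0} = 2
G(9) = mex{2,1} = 0
G(10) = mex{0,0} = 1
G_A(10) = 1.
Stack B, S = {3, 8, 9}:
n : 0 1 2 3 4 5 6 7
G : 0 0 0 1 1 1 0 0
G_B(7) = 0.
Stack C, S = {1, 4, 5}:
G(0) = 0
G(1) = mex{0} = 1
G(2) = mex{1} = 0
G(3) = mex{0} = 1
G(4) = mex{1,0} = 2
G(5) = mex{2,1,0} = 3
G(6) = mex{3,0,1} = 2
G(7) = mex{2,1,0} = 3
G(8) = mex{3,2,1} = 0
G(9) = mex{0,3,2} = 1
G(10) = mex{1,2,3} = 0
G(11) = mex{0,3,2} = 1
G(12) = mex{1,0,3} = 2
G(13) = mex{2,1,0} = 3
G(14) = mex{3,0,1} = 2
G(15) = mex{2,1,0} = 3
G(16) = mex{3,2,1} = 0
G(17) = mex{0,3,2} = 1
G(18) = mex{1,2,3} = 0
G(19) = mex{0,3,2} = 1
G(20) = mex{1,0,3} = 2
G(21) = mex{2,1,0} = 3
G(22) = mex{3,0,1} = 2
G(23) = mex{2,1,0} = 3
G_C(23) = 3.
Combined Grundy value = 1 ⊕ 0 ⊕ 3 = 2.

2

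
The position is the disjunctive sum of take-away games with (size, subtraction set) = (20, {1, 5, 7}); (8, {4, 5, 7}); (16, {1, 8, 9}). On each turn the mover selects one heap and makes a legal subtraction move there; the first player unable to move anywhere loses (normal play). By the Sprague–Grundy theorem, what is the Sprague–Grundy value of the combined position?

Heap A, S = {1, 5, 7}:
G(0) = 0
G(1) = mex{0} = 1
G(2) = mex{1} = 0
G(3) = mex{0} = 1
G(4) = mex{1} = 0
G(5) = mex{0,0} = 1
G(6) = mex{1,1} = 0
G(7) = mex{0,0,0} = 1
G(8) = mex{1,1,1} = 0
G(9) = mex{0,0,0} = 1
G(10) = mex{1,1,1} = 0
G(11) = mex{0,0,0} = 1
G(12) = mex{1,1,1} = 0
G(13) = mex{0,0,0} = 1
G(14) = mex{1,1,1} = 0
G(15) = mex{0,0,0} = 1
G(16) = mex{1,1,1} = 0
G(17) = mex{0,0,0} = 1
G(18) = mex{1,1,1} = 0
G(19) = mex{0,0,0} = 1
G(20) = mex{1,1,1} = 0
G_A(20) = 0.
Heap B, S = {4, 5, 7}:
G(0) = 0
G(1) = mex{} = 0
G(2) = mex{} = 0
G(3) = mex{} = 0
G(4) = mex{0} = 1
G(5) = mex{0,0} = 1
G(6) = mex{0,0} = 1
G(7) = mex{0,0,0} = 1
G(8) = mex{1,0,0} = 2
G_B(8) = 2.
Heap C, S = {1, 8, 9}:
n :  0  1  2  3  4  5  6  7  8  9 10 11 12 13 14 15 16
G :  0  1  0  1  0  1  0  1  2  3  2  3  2  3  2  3  0
G_C(16) = 0.
Combined Grundy value = 0 ⊕ 2 ⊕ 0 = 2.

2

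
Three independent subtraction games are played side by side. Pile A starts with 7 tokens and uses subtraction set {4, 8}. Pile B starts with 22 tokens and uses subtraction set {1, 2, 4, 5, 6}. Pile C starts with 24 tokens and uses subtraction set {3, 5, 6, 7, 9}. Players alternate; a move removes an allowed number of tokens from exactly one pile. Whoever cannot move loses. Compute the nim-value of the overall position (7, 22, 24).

3

Pile A, S = {4, 8}:
G(0) = 0
G(1) = mex{} = 0
G(2) = mex{} = 0
G(3) = mex{} = 0
G(4) = mex{0} = 1
G(5) = mex{0} = 1
G(6) = mex{0} = 1
G(7) = mex{0} = 1
G_A(7) = 1.
Pile B, S = {1, 2, 4, 5, 6}:
G(0) = 0
G(1) = mex{0} = 1
G(2) = mex{1,0} = 2
G(3) = mex{2,1} = 0
G(4) = mex{0,2,0} = 1
G(5) = mex{1,0,1,0} = 2
G(6) = mex{2,1,2,1,0} = 3
G(7) = mex{3,2,0,2,1} = 4
G(8) = mex{4,3,1,0,2} = 5
G(9) = mex{5,4,2,1,0} = 3
G(10) = mex{3,5,3,2,1} = 0
G(11) = mex{0,3,4,3,2} = 1
G(12) = mex{1,0,5,4,3} = 2
G(13) = mex{2,1,3,5,4} = 0
G(14) = mex{0,2,0,3,5} = 1
G(15) = mex{1,0,1,0,3} = 2
G(16) = mex{2,1,2,1,0} = 3
G(17) = mex{3,2,0,2,1} = 4
G(18) = mex{4,3,1,0,2} = 5
G(19) = mex{5,4,2,1,0} = 3
G(20) = mex{3,5,3,2,1} = 0
G(21) = mex{0,3,4,3,2} = 1
G(22) = mex{1,0,5,4,3} = 2
G_B(22) = 2.
Pile C, S = {3, 5, 6, 7, 9}:
G(0) = 0
G(1) = mex{} = 0
G(2) = mex{} = 0
G(3) = mex{0} = 1
G(4) = mex{0} = 1
G(5) = mex{0,0} = 1
G(6) = mex{1,0,0} = 2
G(7) = mex{1,0,0,0} = 2
G(8) = mex{1,1,0,0} = 2
G(9) = mex{2,1,1,0,0} = 3
G(10) = mex{2,1,1,1,0} = 3
G(11) = mex{2,2,1,1,0} = 3
G(12) = mex{3,2,2,1,1} = 0
G(13) = mex{3,2,2,2,1} = 0
G(14) = mex{3,3,2,2,1} = 0
G(15) = mex{0,3,3,2,2} = 1
G(16) = mex{0,3,3,3,2} = 1
G(17) = mex{0,0,3,3,2} = 1
G(18) = mex{1,0,0,3,3} = 2
G(19) = mex{1,0,0,0,3} = 2
G(20) = mex{1,1,0,0,3} = 2
G(21) = mex{2,1,1,0,0} = 3
G(22) = mex{2,1,1,1,0} = 3
G(23) = mex{2,2,1,1,0} = 3
G(24) = mex{3,2,2,1,1} = 0
G_C(24) = 0.
Combined Grundy value = 1 ⊕ 2 ⊕ 0 = 3.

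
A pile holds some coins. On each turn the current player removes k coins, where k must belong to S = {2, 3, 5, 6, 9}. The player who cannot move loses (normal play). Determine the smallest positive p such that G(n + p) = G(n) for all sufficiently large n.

G(0) = 0
G(1) = mex{} = 0
G(2) = mex{0} = 1
G(3) = mex{0,0} = 1
G(4) = mex{1,0} = 2
G(5) = mex{1,1,0} = 2
G(6) = mex{2,1,0,0} = 3
G(7) = mex{2,2,1,0} = 3
G(8) = mex{3,2,1,1} = 0
G(9) = mex{3,3,2,1,0} = 4
G(10) = mex{0,3,2,2,0} = 1
G(11) = mex{4,0,3,2,1} = 5
G(12) = mex{1,4,3,3,1} = 0
G(13) = mex{5,1,0,3,2} = 4
G(14) = mex{0,5,4,0,2} = 1
G(15) = mex{4,0,1,4,3} = 2
G(16) = mex{1,4,5,1,3} = 0
G(17) = mex{2,1,0,5,0} = 3
G(18) = mex{0,2,4,0,4} = 1
G(19) = mex{3,0,1,4,1} = 2
G(20) = mex{1,3,2,1,5} = 0
G(21) = mex{2,1,0,2,0} = 3
G(22) = mex{0,2,3,0,4} = 1
G(23) = mex{3,0,1,3,1} = 2
G(24) = mex{1,3,2,1,2} = 0
G(25) = mex{2,1,0,2,0} = 3
G(26) = mex{0,2,3,0,3} = 1
G(27) = mex{3,0,1,3,1} = 2
G(28) = mex{1,3,2,1,2} = 0
From n = 14 onward G(n+4) = G(n); since this holds over max(S) = 9 consecutive positions the period is 4 (pre-period 14).

4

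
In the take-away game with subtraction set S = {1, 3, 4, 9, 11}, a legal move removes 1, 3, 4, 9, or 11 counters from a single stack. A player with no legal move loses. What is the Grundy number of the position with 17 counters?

n :  0  1  2  3  4  5  6  7  8  9 10 11 12 13 14 15 16 17
G :  0  1  0  1  2  3  2  0  1  4  3  2  0  1  0  1  2  3

3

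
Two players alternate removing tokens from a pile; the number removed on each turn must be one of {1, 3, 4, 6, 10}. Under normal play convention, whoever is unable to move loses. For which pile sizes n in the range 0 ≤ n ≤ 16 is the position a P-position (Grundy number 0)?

n :  0  1  2  3  4  5  6  7  8  9 10 11 12 13 14 15 16
G :  0  1  0  1  2  3  2  0  1  0  1  2  3  2  0  1  0
P-positions are exactly the n with G(n) = 0.

0, 2, 7, 9, 14, 16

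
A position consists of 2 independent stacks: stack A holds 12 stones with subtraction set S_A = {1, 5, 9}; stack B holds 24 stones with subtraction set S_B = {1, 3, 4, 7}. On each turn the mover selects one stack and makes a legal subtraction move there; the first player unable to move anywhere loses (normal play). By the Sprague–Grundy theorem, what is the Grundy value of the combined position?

0

Stack A, S = {1, 5, 9}:
G(0) = 0
G(1) = mex{0} = 1
G(2) = mex{1} = 0
G(3) = mex{0} = 1
G(4) = mex{1} = 0
G(5) = mex{0,0} = 1
G(6) = mex{1,1} = 0
G(7) = mex{0,0} = 1
G(8) = mex{1,1} = 0
G(9) = mex{0,0,0} = 1
G(10) = mex{1,1,1} = 0
G(11) = mex{0,0,0} = 1
G(12) = mex{1,1,1} = 0
G_A(12) = 0.
Stack B, S = {1, 3, 4, 7}:
n :  0  1  2  3  4  5  6  7  8  9 10 11 12 13 14 15 16 17 18 19 20 21 22 23 24
G :  0  1  0  1  2  3  2  3  0  1  0  1  2  3  2  3  0  1  0  1  2  3  2  3  0
G_B(24) = 0.
Combined Grundy value = 0 ⊕ 0 = 0.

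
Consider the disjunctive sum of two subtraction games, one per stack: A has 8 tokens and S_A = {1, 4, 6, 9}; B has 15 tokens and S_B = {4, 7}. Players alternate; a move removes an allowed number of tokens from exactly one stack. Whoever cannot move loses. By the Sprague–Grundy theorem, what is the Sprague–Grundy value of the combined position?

Stack A, S = {1, 4, 6, 9}:
n : 0 1 2 3 4 5 6 7 8
G : 0 1 0 1 2 0 1 0 1
G_A(8) = 1.
Stack B, S = {4, 7}:
n :  0  1  2  3  4  5  6  7  8  9 10 11 12 13 14 15
G :  0  0  0  0  1  1  1  1  2  2  2  0  0  0  0  1
G_B(15) = 1.
Combined Grundy value = 1 ⊕ 1 = 0.

0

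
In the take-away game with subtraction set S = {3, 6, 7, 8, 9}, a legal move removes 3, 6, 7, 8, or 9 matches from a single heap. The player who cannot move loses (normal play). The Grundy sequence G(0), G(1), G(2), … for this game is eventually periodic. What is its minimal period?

12

G(0) = 0
G(1) = mex{} = 0
G(2) = mex{} = 0
G(3) = mex{0} = 1
G(4) = mex{0} = 1
G(5) = mex{0} = 1
G(6) = mex{1,0} = 2
G(7) = mex{1,0,0} = 2
G(8) = mex{1,0,0,0} = 2
G(9) = mex{2,1,0,0,0} = 3
G(10) = mex{2,1,1,0,0} = 3
G(11) = mex{2,1,1,1,0} = 3
G(12) = mex{3,2,1,1,1} = 0
G(13) = mex{3,2,2,1,1} = 0
G(14) = mex{3,2,2,2,1} = 0
G(15) = mex{0,3,2,2,2} = 1
G(16) = mex{0,3,3,2,2} = 1
G(17) = mex{0,3,3,3,2} = 1
G(18) = mex{1,0,3,3,3} = 2
G(19) = mex{1,0,0,3,3} = 2
G(20) = mex{1,0,0,0,3} = 2
G(21) = mex{2,1,0,0,0} = 3
G(22) = mex{2,1,1,0,0} = 3
G(23) = mex{2,1,1,1,0} = 3
G(24) = mex{3,2,1,1,1} = 0
G(25) = mex{3,2,2,1,1} = 0
G(n+12) = G(n) holds for n = 0,…,8 (a full window of length max(S) = 9), so the sequence is purely periodic with period 12.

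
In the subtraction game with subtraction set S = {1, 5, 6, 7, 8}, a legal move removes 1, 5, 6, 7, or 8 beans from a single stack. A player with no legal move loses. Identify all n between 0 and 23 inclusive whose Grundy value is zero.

G(0) = 0
G(1) = mex{0} = 1
G(2) = mex{1} = 0
G(3) = mex{0} = 1
G(4) = mex{1} = 0
G(5) = mex{0,0} = 1
G(6) = mex{1,1,0} = 2
G(7) = mex{2,0,1,0} = 3
G(8) = mex{3,1,0,1,0} = 2
G(9) = mex{2,0,1,0,1} = 3
G(10) = mex{3,1,0,1,0} = 2
G(11) = mex{2,2,1,0,1} = 3
G(12) = mex{3,3,2,1,0} = 4
G(13) = mex{4,2,3,2,1} = 0
G(14) = mex{0,3,2,3,2} = 1
G(15) = mex{1,2,3,2,3} = 0
G(16) = mex{0,3,2,3,2} = 1
G(17) = mex{1,4,3,2,3} = 0
G(18) = mex{0,0,4,3,2} = 1
G(19) = mex{1,1,0,4,3} = 2
G(20) = mex{2,0,1,0,4} = 3
G(21) = mex{3,1,0,1,0} = 2
G(22) = mex{2,0,1,0,1} = 3
G(23) = mex{3,1,0,1,0} = 2
P-positions are exactly the n with G(n) = 0.

0, 2, 4, 13, 15, 17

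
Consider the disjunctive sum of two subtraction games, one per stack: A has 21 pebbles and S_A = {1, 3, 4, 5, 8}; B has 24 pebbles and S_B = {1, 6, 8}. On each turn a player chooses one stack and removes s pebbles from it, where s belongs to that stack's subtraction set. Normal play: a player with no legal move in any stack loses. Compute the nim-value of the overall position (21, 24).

0

Stack A, S = {1, 3, 4, 5, 8}:
n :  0  1  2  3  4  5  6  7  8  9 10 11 12 13 14 15 16 17 18 19 20 21
G :  0  1  0  1  2  3  2  3  4  0  1  0  1  2  3  2  3  4  0  1  0  1
G_A(21) = 1.
Stack B, S = {1, 6, 8}:
n :  0  1  2  3  4  5  6  7  8  9 10 11 12 13 14 15 16 17 18 19 20 21 22 23 24
G :  0  1  0  1  0  1  2  0  1  0  1  0  1  2  0  1  0  1  0  1  2  0  1  0  1
G_B(24) = 1.
Combined Grundy value = 1 ⊕ 1 = 0.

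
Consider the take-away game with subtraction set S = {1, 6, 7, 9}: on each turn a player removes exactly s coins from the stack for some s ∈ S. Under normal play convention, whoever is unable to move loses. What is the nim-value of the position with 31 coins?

n :  0  1  2  3  4  5  6  7  8  9 10 11 12 13 14 15 16 17 18 19 20 21 22 23 24 25 26 27 28 29 30 31
G :  0  1  0  1  0  1  2  3  2  3  2  3  0  1  0  1  0  1  2  3  2  3  2  3  0  1  0  1  0  1  2  3

3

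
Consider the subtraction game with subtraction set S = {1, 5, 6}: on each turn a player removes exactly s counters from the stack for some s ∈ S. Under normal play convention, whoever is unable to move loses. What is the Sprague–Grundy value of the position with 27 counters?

1

n :  0  1  2  3  4  5  6  7  8  9 10 11 12 13 14 15 16 17 18 19 20 21 22 23 24 25 26 27
G :  0  1  0  1  0  1  2  3  2  3  2  0  1  0  1  0  1  2  3  2  3  2  0  1  0  1  0  1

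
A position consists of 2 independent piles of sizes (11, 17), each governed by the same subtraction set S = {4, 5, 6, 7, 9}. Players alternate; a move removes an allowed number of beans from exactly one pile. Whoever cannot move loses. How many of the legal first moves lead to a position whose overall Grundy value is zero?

7

All piles use S = {4, 5, 6, 7, 9}:
n :  0  1  2  3  4  5  6  7  8  9 10 11 12 13 14 15 16 17
G :  0  0  0  0  1  1  1  1  2  2  2  2  3  0  0  0  0  1
Pile A: G(11) = 2.
Pile B: G(17) = 1.
Combined Grundy value = 2 ⊕ 1 = 3.
A winning move leaves total XOR = 0, i.e. changes one component's Grundy value g to g ⊕ X where X is the current total.
Pile A: need g' = 2⊕3 = 1. Options: 11−4→G=1, 11−5→G=1, 11−6→G=1, 11−7→G=1, 11−9→G=0. Hits: 4.
Pile B: need g' = 1⊕3 = 2. Options: 17−4→G=0, 17−5→G=3, 17−6→G=2, 17−7→G=2, 17−9→G=2. Hits: 3.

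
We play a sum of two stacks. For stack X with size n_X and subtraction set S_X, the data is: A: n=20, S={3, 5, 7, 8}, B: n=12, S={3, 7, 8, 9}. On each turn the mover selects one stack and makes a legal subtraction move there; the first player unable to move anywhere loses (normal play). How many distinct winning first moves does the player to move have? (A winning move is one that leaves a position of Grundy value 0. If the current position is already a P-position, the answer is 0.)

2

Stack A, S = {3, 5, 7, 8}:
n :  0  1  2  3  4  5  6  7  8  9 10 11 12 13 14 15 16 17 18 19 20
G :  0  0  0  1  1  1  2  2  2  3  3  0  0  0  1  1  1  2  2  2  3
G_A(20) = 3.
Stack B, S = {3, 7, 8, 9}:
G(0) = 0
G(1) = mex{} = 0
G(2) = mex{} = 0
G(3) = mex{0} = 1
G(4) = mex{0} = 1
G(5) = mex{0} = 1
G(6) = mex{1} = 0
G(7) = mex{1,0} = 2
G(8) = mex{1,0,0} = 2
G(9) = mex{0,0,0,0} = 1
G(10) = mex{2,1,0,0} = 3
G(11) = mex{2,1,1,0} = 3
G(12) = mex{1,1,1,1} = 0
G_B(12) = 0.
Combined Grundy value = 3 ⊕ 0 = 3.
A winning move leaves total XOR = 0, i.e. changes one component's Grundy value g to g ⊕ X where X is the current total.
Stack A: need g' = 3⊕3 = 0. Options: 20−3→G=2, 20−5→G=1, 20−7→G=0, 20−8→G=0. Hits: 2.
Stack B: need g' = 0⊕3 = 3. Options: 12−3→G=1, 12−7→G=1, 12−8→G=1, 12−9→G=1. Hits: 0.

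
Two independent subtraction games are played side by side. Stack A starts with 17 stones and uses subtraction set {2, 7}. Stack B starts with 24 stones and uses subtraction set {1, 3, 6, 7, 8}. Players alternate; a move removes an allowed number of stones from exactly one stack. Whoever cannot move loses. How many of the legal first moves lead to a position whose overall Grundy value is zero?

2

Stack A, S = {2, 7}:
n :  0  1  2  3  4  5  6  7  8  9 10 11 12 13 14 15 16 17
G :  0  0  1  1  0  0  1  1  2  0  0  1  1  0  0  1  1  2
G_A(17) = 2.
Stack B, S = {1, 3, 6, 7, 8}:
G(0) = 0
G(1) = mex{0} = 1
G(2) = mex{1} = 0
G(3) = mex{0,0} = 1
G(4) = mex{1,1} = 0
G(5) = mex{0,0} = 1
G(6) = mex{1,1,0} = 2
G(7) = mex{2,0,1,0} = 3
G(8) = mex{3,1,0,1,0} = 2
G(9) = mex{2,2,1,0,1} = 3
G(10) = mex{3,3,0,1,0} = 2
G(11) = mex{2,2,1,0,1} = 3
G(12) = mex{3,3,2,1,0} = 4
G(13) = mex{4,2,3,2,1} = 0
G(14) = mex{0,3,2,3,2} = 1
G(15) = mex{1,4,3,2,3} = 0
G(16) = mex{0,0,2,3,2} = 1
G(17) = mex{1,1,3,2,3} = 0
G(18) = mex{0,0,4,3,2} = 1
G(19) = mex{1,1,0,4,3} = 2
G(20) = mex{2,0,1,0,4} = 3
G(21) = mex{3,1,0,1,0} = 2
G(22) = mex{2,2,1,0,1} = 3
G(23) = mex{3,3,0,1,0} = 2
G(24) = mex{2,2,1,0,1} = 3
G_B(24) = 3.
Combined Grundy value = 2 ⊕ 3 = 1.
A winning move leaves total XOR = 0, i.e. changes one component's Grundy value g to g ⊕ X where X is the current total.
Stack A: need g' = 2⊕1 = 3. Options: 17−2→G=1, 17−7→G=0. Hits: 0.
Stack B: need g' = 3⊕1 = 2. Options: 24−1→G=2, 24−3→G=2, 24−6→G=1, 24−7→G=0, 24−8→G=1. Hits: 2.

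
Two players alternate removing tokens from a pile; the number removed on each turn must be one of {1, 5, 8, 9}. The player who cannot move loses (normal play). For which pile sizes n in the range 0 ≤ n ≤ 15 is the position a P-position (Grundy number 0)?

0, 2, 4, 6

G(0) = 0
G(1) = mex{0} = 1
G(2) = mex{1} = 0
G(3) = mex{0} = 1
G(4) = mex{1} = 0
G(5) = mex{0,0} = 1
G(6) = mex{1,1} = 0
G(7) = mex{0,0} = 1
G(8) = mex{1,1,0} = 2
G(9) = mex{2,0,1,0} = 3
G(10) = mex{3,1,0,1} = 2
G(11) = mex{2,0,1,0} = 3
G(12) = mex{3,1,0,1} = 2
G(13) = mex{2,2,1,0} = 3
G(14) = mex{3,3,0,1} = 2
G(15) = mex{2,2,1,0} = 3
P-positions are exactly the n with G(n) = 0.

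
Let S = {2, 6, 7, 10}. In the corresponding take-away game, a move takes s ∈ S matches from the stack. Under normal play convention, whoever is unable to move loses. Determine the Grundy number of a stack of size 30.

0

G(0) = 0
G(1) = mex{} = 0
G(2) = mex{0} = 1
G(3) = mex{0} = 1
G(4) = mex{1} = 0
G(5) = mex{1} = 0
G(6) = mex{0,0} = 1
G(7) = mex{0,0,0} = 1
G(8) = mex{1,1,0} = 2
G(9) = mex{1,1,1} = 0
G(10) = mex{2,0,1,0} = 3
G(11) = mex{0,0,0,0} = 1
G(12) = mex{3,1,0,1} = 2
G(13) = mex{1,1,1,1} = 0
G(14) = mex{2,2,1,0} = 3
G(15) = mex{0,0,2,0} = 1
G(16) = mex{3,3,0,1} = 2
G(17) = mex{1,1,3,1} = 0
G(18) = mex{2,2,1,2} = 0
G(19) = mex{0,0,2,0} = 1
G(20) = mex{0,3,0,3} = 1
G(21) = mex{1,1,3,1} = 0
G(22) = mex{1,2,1,2} = 0
G(23) = mex{0,0,2,0} = 1
G(24) = mex{0,0,0,3} = 1
G(25) = mex{1,1,0,1} = 2
G(26) = mex{1,1,1,2} = 0
G(27) = mex{2,0,1,0} = 3
G(28) = mex{0,0,0,0} = 1
G(29) = mex{3,1,0,1} = 2
G(30) = mex{1,1,1,1} = 0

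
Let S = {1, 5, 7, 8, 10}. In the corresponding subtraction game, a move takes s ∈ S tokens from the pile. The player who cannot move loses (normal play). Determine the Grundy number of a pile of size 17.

0

G(0) = 0
G(1) = mex{0} = 1
G(2) = mex{1} = 0
G(3) = mex{0} = 1
G(4) = mex{1} = 0
G(5) = mex{0,0} = 1
G(6) = mex{1,1} = 0
G(7) = mex{0,0,0} = 1
G(8) = mex{1,1,1,0} = 2
G(9) = mex{2,0,0,1} = 3
G(10) = mex{3,1,1,0,0} = 2
G(11) = mex{2,0,0,1,1} = 3
G(12) = mex{3,1,1,0,0} = 2
G(13) = mex{2,2,0,1,1} = 3
G(14) = mex{3,3,1,0,0} = 2
G(15) = mex{2,2,2,1,1} = 0
G(16) = mex{0,3,3,2,0} = 1
G(17) = mex{1,2,2,3,1} = 0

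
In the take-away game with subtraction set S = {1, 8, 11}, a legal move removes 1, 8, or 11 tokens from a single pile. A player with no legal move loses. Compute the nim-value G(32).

2

G(0) = 0
G(1) = mex{0} = 1
G(2) = mex{1} = 0
G(3) = mex{0} = 1
G(4) = mex{1} = 0
G(5) = mex{0} = 1
G(6) = mex{1} = 0
G(7) = mex{0} = 1
G(8) = mex{1,0} = 2
G(9) = mex{2,1} = 0
G(10) = mex{0,0} = 1
G(11) = mex{1,1,0} = 2
G(12) = mex{2,0,1} = 3
G(13) = mex{3,1,0} = 2
G(14) = mex{2,0,1} = 3
G(15) = mex{3,1,0} = 2
G(16) = mex{2,2,1} = 0
G(17) = mex{0,0,0} = 1
G(18) = mex{1,1,1} = 0
G(19) = mex{0,2,2} = 1
G(20) = mex{1,3,0} = 2
G(21) = mex{2,2,1} = 0
G(22) = mex{0,3,2} = 1
G(23) = mex{1,2,3} = 0
G(24) = mex{0,0,2} = 1
G(25) = mex{1,1,3} = 0
G(26) = mex{0,0,2} = 1
G(27) = mex{1,1,0} = 2
G(28) = mex{2,2,1} = 0
G(29) = mex{0,0,0} = 1
G(30) = mex{1,1,1} = 0
G(31) = mex{0,0,2} = 1
G(32) = mex{1,1,0} = 2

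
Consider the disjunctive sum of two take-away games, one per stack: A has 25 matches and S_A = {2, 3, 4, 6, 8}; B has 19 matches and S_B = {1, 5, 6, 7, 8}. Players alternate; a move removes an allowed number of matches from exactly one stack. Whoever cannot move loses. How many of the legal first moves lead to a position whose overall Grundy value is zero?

Stack A, S = {2, 3, 4, 6, 8}:
G(0) = 0
G(1) = mex{} = 0
G(2) = mex{0} = 1
G(3) = mex{0,0} = 1
G(4) = mex{1,0,0} = 2
G(5) = mex{1,1,0} = 2
G(6) = mex{2,1,1,0} = 3
G(7) = mex{2,2,1,0} = 3
G(8) = mex{3,2,2,1,0} = 4
G(9) = mex{3,3,2,1,0} = 4
G(10) = mex{4,3,3,2,1} = 0
G(11) = mex{4,4,3,2,1} = 0
G(12) = mex{0,4,4,3,2} = 1
G(13) = mex{0,0,4,3,2} = 1
G(14) = mex{1,0,0,4,3} = 2
G(15) = mex{1,1,0,4,3} = 2
G(16) = mex{2,1,1,0,4} = 3
G(17) = mex{2,2,1,0,4} = 3
G(18) = mex{3,2,2,1,0} = 4
G(19) = mex{3,3,2,1,0} = 4
G(20) = mex{4,3,3,2,1} = 0
G(21) = mex{4,4,3,2,1} = 0
G(22) = mex{0,4,4,3,2} = 1
G(23) = mex{0,0,4,3,2} = 1
G(24) = mex{1,0,0,4,3} = 2
G(25) = mex{1,1,0,4,3} = 2
G_A(25) = 2.
Stack B, S = {1, 5, 6, 7, 8}:
G(0) = 0
G(1) = mex{0} = 1
G(2) = mex{1} = 0
G(3) = mex{0} = 1
G(4) = mex{1} = 0
G(5) = mex{0,0} = 1
G(6) = mex{1,1,0} = 2
G(7) = mex{2,0,1,0} = 3
G(8) = mex{3,1,0,1,0} = 2
G(9) = mex{2,0,1,0,1} = 3
G(10) = mex{3,1,0,1,0} = 2
G(11) = mex{2,2,1,0,1} = 3
G(12) = mex{3,3,2,1,0} = 4
G(13) = mex{4,2,3,2,1} = 0
G(14) = mex{0,3,2,3,2} = 1
G(15) = mex{1,2,3,2,3} = 0
G(16) = mex{0,3,2,3,2} = 1
G(17) = mex{1,4,3,2,3} = 0
G(18) = mex{0,0,4,3,2} = 1
G(19) = mex{1,1,0,4,3} = 2
G_B(19) = 2.
Combined Grundy value = 2 ⊕ 2 = 0.
A winning move leaves total XOR = 0, i.e. changes one component's Grundy value g to g ⊕ X where X is the current total.
Stack A: target g' = 2⊕0 = 2, but every legal move changes the Grundy value (mex property), so 0 moves.
Stack B: target g' = 2⊕0 = 2, but every legal move changes the Grundy value (mex property), so 0 moves.

0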